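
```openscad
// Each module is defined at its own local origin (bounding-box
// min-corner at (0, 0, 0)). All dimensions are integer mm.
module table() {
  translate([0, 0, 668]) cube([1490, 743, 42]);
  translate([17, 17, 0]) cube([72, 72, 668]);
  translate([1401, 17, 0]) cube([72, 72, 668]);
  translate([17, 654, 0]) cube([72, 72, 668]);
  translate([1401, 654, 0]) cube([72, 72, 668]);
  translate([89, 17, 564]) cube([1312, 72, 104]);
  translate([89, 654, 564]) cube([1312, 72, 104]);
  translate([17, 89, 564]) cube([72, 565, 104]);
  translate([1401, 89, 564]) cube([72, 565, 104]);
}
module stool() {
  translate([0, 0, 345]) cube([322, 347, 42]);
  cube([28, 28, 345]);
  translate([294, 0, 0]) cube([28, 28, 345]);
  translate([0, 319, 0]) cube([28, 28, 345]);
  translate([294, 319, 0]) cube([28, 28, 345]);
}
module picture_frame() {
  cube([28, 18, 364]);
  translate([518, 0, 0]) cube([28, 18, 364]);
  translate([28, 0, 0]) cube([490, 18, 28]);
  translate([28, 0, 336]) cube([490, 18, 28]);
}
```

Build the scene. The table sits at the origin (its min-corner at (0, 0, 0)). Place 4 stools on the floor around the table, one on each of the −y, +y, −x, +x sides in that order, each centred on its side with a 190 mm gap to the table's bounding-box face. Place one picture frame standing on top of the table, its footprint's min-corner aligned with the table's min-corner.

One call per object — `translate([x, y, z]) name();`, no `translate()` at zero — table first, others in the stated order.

table();
translate([584, -537, 0]) stool();
translate([584, 933, 0]) stool();
translate([-512, 198, 0]) stool();
translate([1680, 198, 0]) stool();
translate([0, 0, 710]) picture_frame();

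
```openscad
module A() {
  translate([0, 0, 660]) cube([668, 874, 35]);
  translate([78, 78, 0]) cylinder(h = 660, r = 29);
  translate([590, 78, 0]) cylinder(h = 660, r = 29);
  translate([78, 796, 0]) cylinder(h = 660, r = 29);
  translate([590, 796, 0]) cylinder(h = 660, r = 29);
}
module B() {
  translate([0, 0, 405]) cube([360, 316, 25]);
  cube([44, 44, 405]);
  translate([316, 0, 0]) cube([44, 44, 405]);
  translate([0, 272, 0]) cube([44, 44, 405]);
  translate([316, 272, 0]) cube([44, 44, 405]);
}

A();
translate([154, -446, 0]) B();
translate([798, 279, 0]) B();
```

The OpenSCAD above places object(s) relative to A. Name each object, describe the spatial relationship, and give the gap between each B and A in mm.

Each stool's nearest face is 130 mm from the table's bounding box.

A is a table. B is a stool. Two stools sit around the table at the −y, +x sides. The gap between each stool and the table is 130 mm.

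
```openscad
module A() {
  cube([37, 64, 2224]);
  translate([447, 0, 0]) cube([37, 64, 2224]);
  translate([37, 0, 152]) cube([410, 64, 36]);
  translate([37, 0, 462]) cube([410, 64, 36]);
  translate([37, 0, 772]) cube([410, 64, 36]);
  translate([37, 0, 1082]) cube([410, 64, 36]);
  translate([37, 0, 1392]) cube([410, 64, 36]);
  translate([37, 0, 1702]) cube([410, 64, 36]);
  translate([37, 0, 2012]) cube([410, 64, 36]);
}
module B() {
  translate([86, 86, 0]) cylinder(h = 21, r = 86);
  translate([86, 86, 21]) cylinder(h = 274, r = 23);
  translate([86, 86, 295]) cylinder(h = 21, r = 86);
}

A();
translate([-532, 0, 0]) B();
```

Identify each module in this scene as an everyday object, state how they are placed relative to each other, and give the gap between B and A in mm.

The spool's nearest face is 360 mm from the ladder's −x face.

A is a ladder. B is a spool. The spool is on the floor beside the ladder on its −x side. The gap between the spool and the ladder is 360 mm.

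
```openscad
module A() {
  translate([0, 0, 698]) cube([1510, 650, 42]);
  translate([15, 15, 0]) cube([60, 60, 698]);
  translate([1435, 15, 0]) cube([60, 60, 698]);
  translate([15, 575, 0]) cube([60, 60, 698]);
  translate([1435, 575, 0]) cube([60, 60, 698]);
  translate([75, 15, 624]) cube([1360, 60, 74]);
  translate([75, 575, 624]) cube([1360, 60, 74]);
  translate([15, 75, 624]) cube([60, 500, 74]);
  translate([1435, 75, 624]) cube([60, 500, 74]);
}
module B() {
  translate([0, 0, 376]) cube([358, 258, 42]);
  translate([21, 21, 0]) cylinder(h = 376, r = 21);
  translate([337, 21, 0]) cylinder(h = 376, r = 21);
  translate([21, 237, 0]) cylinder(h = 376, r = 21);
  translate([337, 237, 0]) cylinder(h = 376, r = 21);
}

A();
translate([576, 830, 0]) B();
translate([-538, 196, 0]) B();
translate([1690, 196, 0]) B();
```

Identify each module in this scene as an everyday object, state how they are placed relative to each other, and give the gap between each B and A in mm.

Each stool's nearest face is 180 mm from the table's bounding box.

A is a table. B is a stool. Three stools sit around the table at the +y, −x, +x sides. The gap between each stool and the table is 180 mm.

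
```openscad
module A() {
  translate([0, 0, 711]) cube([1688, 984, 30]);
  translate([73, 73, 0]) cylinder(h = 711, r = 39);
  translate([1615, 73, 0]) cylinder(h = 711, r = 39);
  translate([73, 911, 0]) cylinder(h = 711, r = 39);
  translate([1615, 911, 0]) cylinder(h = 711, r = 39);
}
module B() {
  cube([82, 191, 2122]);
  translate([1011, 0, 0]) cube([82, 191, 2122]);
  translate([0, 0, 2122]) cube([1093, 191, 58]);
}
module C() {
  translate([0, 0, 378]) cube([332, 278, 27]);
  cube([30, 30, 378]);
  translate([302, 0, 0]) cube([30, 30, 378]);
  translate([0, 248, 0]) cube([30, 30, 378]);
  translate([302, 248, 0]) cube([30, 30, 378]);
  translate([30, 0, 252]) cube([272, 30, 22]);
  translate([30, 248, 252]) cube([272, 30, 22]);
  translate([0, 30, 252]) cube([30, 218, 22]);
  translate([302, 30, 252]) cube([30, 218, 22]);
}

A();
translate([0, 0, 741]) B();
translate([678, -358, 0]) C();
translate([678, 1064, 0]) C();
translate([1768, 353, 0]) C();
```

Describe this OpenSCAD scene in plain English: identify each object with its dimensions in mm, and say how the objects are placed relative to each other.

A is a table with a 1688×984 mm rectangular top, 30 mm thick, top surface at z = 741 mm, supported by four round legs of 78 mm diameter, each leg's bounding box inset 34 mm from the nearest pair of top edges, running from the floor.

B is a door frame. The clear opening is 929 mm wide and 2122 mm high. Two 82 mm wide jambs, 191 mm deep, stand either side of the opening from the floor to the top of the opening. A 58 mm thick head sits across the top of both jambs, spanning the full outside width of the frame.

C is a four-legged stool. The seat is a 332×278×27 mm slab whose top surface is at z = 405 mm; four square legs, each 30×30 mm in cross-section, run from the floor (z = 0) to the underside of the seat, each flush with a corner of the seat. Four stretchers, 30 mm wide and 22 mm tall, connect adjacent legs with their undersides at z = 252 mm, each running between the inner faces of the legs it joins and aligned with the legs' outer faces on the other axis.

The door frame is on top of the table. Three stools sit around the table at the −y, +y, +x sides.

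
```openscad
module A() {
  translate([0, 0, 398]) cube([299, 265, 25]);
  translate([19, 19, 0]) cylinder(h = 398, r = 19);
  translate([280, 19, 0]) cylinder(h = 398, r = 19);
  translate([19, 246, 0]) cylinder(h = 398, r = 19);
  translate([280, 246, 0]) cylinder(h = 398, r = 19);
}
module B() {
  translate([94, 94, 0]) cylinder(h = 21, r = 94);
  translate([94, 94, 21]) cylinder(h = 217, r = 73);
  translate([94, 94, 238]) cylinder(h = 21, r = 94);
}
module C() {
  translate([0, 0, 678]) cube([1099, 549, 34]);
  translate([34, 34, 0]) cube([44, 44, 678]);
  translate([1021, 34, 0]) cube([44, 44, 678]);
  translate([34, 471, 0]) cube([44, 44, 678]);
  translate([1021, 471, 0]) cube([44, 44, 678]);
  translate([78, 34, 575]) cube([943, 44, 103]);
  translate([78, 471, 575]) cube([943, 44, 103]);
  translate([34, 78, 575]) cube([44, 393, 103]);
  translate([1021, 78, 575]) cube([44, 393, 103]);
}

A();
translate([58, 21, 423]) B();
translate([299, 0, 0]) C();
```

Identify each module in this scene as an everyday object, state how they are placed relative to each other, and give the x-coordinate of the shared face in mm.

A is a stool. B is a spool. C is a table. The spool is on top of the stool. The table is against the stool's +x side, with their −y faces flush. The x-coordinate of the shared face is 299 mm.

The stool's +x face and the table's −x face are both at x = 299 mm.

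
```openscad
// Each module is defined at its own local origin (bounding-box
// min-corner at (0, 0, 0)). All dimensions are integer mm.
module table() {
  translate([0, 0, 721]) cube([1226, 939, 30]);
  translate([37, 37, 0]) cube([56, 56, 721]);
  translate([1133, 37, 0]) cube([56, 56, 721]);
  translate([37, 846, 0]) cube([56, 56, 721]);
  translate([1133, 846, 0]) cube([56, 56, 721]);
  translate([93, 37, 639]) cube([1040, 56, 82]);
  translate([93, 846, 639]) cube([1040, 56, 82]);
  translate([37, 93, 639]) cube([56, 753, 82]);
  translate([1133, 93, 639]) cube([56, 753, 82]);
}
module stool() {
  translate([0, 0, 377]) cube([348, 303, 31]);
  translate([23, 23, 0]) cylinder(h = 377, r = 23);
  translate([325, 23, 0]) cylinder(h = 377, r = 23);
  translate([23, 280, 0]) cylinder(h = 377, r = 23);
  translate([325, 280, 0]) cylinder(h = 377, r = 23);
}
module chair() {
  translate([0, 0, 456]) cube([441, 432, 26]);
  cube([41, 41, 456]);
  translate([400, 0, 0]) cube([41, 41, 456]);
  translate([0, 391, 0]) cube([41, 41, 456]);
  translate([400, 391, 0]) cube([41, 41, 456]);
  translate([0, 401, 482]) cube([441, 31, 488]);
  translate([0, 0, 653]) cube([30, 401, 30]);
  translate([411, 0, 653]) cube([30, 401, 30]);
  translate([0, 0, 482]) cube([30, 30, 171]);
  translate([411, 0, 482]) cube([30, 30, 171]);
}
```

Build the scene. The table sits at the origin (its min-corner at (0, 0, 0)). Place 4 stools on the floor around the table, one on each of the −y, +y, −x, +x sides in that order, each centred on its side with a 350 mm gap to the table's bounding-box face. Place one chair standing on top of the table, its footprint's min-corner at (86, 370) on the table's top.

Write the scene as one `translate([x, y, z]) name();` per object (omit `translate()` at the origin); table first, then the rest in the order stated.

table();
translate([439, -653, 0]) stool();
translate([439, 1289, 0]) stool();
translate([-698, 318, 0]) stool();
translate([1576, 318, 0]) stool();
translate([86, 370, 751]) chair();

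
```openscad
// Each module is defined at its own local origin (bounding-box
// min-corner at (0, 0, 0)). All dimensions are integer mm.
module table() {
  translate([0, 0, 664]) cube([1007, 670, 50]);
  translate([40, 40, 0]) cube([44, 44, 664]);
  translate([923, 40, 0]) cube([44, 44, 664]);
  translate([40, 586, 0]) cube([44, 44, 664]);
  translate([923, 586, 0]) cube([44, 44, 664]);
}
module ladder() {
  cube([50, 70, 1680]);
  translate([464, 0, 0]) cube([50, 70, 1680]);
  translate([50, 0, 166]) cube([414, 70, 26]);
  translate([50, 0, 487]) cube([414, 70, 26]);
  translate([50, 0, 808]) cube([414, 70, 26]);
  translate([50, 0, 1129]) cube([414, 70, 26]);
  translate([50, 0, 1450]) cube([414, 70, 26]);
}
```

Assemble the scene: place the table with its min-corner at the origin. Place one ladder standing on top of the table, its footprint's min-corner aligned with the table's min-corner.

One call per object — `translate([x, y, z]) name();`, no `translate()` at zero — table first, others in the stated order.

table();
translate([0, 0, 714]) ladder();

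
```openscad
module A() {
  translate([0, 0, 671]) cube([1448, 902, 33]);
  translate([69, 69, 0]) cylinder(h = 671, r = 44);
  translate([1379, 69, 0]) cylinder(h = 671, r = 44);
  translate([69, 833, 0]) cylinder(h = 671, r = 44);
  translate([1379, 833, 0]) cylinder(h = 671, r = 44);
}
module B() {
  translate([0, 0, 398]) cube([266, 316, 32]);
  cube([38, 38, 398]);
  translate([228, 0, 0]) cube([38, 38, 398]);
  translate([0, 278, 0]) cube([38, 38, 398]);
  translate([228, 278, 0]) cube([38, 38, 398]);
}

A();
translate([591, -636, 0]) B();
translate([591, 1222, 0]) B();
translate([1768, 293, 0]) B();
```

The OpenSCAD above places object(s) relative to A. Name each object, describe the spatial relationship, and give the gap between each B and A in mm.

Each stool's nearest face is 320 mm from the table's bounding box.

A is a table. B is a stool. Three stools sit around the table at the −y, +y, +x sides. The gap between each stool and the table is 320 mm.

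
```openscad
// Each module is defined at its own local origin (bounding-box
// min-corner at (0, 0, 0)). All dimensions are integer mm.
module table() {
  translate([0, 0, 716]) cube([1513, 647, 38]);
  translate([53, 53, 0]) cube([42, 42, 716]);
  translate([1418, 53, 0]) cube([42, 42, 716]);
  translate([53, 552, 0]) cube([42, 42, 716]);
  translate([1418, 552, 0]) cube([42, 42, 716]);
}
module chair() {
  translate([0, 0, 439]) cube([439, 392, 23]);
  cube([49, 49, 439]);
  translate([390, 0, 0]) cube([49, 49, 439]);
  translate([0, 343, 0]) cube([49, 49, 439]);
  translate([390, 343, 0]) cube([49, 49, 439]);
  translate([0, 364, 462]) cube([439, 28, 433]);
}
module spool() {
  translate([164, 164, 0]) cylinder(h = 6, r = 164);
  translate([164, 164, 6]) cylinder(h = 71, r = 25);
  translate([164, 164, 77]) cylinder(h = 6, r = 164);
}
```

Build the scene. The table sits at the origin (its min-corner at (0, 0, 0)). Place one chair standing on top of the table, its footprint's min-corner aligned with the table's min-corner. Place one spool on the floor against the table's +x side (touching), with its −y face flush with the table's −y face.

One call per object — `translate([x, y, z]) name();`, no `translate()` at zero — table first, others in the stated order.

table();
translate([0, 0, 754]) chair();
translate([1513, 0, 0]) spool();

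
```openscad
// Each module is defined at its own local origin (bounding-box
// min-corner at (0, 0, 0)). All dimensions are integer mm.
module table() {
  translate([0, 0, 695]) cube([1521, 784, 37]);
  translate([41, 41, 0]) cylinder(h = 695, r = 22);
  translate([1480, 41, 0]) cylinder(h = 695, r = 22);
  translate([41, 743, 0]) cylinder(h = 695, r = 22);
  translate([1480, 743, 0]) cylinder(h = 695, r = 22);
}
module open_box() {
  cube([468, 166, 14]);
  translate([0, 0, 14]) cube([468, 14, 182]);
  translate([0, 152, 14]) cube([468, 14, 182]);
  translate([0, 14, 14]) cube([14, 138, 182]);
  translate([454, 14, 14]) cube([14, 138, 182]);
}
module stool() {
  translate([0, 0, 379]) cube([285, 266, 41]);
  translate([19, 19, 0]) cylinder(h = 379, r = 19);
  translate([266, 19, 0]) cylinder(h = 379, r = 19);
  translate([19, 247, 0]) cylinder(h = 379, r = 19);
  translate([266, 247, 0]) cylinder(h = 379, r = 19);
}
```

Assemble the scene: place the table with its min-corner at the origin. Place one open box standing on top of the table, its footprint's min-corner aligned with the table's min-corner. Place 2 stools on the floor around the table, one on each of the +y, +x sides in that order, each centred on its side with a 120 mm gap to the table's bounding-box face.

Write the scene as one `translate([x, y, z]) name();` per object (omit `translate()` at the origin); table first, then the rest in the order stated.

table();
translate([0, 0, 732]) open_box();
translate([618, 904, 0]) stool();
translate([1641, 259, 0]) stool();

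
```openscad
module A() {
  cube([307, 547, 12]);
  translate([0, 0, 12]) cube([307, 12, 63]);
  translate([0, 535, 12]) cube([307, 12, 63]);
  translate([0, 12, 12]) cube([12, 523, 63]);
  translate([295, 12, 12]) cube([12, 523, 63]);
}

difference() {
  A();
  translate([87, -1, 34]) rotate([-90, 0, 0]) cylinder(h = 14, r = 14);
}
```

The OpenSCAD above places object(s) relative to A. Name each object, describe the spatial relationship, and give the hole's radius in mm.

The subtracted cylinder has r = 14 mm.

A is an open box. The open box has a circular hole through its front wall. The hole's radius is 14 mm.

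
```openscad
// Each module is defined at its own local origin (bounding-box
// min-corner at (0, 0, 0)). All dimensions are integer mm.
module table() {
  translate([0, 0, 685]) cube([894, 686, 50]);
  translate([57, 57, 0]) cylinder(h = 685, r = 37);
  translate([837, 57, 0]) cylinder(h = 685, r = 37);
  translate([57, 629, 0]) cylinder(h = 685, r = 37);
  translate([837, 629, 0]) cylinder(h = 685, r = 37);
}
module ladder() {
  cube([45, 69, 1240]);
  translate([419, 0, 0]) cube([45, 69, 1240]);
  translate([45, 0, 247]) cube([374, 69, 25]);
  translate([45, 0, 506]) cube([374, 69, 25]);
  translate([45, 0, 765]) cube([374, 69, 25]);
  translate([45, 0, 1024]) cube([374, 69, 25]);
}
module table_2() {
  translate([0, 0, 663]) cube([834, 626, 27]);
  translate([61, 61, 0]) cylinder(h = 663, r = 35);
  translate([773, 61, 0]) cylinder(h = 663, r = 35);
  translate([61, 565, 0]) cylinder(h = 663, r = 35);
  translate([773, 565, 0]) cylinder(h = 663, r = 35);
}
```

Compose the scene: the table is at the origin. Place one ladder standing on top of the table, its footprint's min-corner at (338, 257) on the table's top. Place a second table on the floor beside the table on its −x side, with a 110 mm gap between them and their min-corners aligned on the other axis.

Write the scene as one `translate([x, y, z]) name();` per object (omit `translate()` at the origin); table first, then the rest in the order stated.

table();
translate([338, 257, 735]) ladder();
translate([-944, 0, 0]) table_2();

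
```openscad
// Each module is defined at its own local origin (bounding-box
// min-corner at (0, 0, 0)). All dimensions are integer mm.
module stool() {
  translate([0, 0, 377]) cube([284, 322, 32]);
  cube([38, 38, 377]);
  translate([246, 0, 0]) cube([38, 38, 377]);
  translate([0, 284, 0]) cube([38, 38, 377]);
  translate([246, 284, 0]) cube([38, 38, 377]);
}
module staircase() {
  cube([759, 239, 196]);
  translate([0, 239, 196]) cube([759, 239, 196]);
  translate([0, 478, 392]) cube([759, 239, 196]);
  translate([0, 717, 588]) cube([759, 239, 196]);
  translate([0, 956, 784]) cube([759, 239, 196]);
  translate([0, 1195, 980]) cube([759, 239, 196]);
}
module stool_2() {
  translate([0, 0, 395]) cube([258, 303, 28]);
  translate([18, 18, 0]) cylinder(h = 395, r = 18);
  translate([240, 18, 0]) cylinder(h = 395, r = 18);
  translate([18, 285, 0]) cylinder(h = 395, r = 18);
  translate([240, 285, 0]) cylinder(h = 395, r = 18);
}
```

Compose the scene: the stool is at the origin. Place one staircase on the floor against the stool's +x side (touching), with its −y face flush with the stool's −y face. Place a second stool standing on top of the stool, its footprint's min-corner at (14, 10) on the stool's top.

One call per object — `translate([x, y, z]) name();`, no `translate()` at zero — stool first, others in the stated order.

stool();
translate([284, 0, 0]) staircase();
translate([14, 10, 409]) stool_2();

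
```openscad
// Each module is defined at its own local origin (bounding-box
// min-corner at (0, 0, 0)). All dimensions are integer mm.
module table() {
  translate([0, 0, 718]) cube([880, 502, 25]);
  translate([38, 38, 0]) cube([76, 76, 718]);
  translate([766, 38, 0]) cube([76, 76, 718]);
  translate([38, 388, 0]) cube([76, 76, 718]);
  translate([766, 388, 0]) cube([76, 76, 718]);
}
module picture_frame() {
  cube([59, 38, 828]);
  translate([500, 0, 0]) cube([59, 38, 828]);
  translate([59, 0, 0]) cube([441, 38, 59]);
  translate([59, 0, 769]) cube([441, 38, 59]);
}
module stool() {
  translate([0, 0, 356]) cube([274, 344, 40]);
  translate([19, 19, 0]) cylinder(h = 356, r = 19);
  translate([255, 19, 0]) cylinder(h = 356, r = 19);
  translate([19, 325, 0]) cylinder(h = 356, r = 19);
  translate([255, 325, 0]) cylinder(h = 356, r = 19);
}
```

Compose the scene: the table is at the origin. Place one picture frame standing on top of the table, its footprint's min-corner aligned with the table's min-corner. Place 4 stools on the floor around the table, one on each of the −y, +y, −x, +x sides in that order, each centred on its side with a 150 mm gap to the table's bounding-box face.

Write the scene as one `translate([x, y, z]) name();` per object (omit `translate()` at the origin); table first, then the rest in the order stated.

table();
translate([0, 0, 743]) picture_frame();
translate([303, -494, 0]) stool();
translate([303, 652, 0]) stool();
translate([-424, 79, 0]) stool();
translate([1030, 79, 0]) stool();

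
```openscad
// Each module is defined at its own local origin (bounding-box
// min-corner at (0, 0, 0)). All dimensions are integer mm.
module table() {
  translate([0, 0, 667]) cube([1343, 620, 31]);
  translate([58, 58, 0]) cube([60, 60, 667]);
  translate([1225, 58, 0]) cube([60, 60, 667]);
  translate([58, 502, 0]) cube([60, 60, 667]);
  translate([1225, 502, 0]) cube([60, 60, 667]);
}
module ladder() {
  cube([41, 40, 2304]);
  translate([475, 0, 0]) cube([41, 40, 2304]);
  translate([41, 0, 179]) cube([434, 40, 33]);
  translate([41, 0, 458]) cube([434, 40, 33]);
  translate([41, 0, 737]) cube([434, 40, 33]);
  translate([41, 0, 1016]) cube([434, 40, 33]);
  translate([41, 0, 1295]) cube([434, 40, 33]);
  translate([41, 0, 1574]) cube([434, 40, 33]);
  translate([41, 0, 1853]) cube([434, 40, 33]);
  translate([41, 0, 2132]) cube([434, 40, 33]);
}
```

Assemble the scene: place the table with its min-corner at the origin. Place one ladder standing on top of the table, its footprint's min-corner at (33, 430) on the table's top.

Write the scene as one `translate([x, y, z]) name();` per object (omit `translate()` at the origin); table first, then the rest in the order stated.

table();
translate([33, 430, 698]) ladder();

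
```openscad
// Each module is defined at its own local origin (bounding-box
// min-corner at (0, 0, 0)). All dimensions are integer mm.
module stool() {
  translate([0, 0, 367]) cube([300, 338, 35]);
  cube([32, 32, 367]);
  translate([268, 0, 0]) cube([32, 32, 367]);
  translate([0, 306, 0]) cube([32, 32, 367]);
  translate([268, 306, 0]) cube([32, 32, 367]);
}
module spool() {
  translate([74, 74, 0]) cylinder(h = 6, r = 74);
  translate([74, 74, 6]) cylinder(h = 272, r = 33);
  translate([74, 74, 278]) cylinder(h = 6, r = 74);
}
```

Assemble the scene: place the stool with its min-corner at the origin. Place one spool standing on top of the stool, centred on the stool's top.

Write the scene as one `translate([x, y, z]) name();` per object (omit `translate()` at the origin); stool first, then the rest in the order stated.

stool();
translate([76, 95, 402]) spool();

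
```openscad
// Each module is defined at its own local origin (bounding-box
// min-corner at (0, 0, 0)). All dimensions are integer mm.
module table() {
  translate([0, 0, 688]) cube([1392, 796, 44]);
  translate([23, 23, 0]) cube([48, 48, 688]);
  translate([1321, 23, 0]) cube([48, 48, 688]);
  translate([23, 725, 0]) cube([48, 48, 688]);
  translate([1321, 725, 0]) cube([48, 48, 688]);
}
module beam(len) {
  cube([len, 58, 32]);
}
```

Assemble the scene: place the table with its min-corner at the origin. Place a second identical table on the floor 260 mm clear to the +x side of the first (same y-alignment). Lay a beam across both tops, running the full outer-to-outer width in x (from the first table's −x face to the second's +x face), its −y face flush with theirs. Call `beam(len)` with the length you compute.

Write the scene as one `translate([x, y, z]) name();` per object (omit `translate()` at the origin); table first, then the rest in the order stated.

table();
translate([1652, 0, 0]) table();
translate([0, 0, 732]) beam(3044);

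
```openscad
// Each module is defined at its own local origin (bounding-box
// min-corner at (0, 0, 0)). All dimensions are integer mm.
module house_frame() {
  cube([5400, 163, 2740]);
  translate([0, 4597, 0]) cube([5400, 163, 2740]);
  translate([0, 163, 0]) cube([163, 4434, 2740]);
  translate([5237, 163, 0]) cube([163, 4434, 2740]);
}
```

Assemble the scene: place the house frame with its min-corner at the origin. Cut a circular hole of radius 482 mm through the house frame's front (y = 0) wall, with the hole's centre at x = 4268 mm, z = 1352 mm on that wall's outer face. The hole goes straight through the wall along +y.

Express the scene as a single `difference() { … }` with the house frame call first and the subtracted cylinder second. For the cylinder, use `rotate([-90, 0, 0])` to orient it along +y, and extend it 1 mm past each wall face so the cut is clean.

difference() {
  house_frame();
  translate([4268, -1, 1352]) rotate([-90, 0, 0]) cylinder(h = 165, r = 482);
}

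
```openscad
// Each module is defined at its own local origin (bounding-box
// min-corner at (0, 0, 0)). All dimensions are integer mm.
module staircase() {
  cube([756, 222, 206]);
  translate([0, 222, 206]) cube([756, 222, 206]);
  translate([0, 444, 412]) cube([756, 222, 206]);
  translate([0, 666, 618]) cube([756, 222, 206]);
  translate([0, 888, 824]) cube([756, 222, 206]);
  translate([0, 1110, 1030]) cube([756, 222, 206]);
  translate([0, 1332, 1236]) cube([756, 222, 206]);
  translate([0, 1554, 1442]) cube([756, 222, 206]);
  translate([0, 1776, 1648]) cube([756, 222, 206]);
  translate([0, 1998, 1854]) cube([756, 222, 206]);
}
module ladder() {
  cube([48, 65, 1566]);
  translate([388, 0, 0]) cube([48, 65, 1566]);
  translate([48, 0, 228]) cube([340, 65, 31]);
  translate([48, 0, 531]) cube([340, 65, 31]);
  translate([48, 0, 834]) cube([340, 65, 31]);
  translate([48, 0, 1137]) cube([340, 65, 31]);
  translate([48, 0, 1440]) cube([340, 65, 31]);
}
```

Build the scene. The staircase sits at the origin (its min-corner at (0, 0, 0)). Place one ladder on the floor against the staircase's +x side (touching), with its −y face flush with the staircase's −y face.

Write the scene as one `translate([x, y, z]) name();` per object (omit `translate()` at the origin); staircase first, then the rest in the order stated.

staircase();
translate([756, 0, 0]) ladder();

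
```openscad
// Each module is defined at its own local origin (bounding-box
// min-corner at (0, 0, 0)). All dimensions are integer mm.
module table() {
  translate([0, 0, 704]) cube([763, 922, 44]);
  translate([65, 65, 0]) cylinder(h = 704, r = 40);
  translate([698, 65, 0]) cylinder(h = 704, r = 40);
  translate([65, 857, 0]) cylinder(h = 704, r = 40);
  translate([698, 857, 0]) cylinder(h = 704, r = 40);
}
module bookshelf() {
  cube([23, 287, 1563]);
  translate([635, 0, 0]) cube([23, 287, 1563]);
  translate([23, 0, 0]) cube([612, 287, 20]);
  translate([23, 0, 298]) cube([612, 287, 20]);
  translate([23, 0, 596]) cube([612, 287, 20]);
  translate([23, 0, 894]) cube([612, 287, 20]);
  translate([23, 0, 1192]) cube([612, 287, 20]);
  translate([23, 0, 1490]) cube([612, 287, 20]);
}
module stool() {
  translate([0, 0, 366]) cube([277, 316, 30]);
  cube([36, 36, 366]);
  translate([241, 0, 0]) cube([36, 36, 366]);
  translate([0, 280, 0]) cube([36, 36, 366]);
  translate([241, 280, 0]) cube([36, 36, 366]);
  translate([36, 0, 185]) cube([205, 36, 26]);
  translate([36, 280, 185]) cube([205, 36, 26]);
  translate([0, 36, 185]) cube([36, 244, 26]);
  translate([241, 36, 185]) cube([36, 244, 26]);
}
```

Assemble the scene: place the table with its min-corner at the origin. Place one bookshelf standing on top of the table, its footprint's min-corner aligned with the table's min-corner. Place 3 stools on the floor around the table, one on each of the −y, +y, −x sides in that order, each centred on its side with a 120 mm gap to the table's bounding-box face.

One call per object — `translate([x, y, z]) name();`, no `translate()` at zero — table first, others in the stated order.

table();
translate([0, 0, 748]) bookshelf();
translate([243, -436, 0]) stool();
translate([243, 1042, 0]) stool();
translate([-397, 303, 0]) stool();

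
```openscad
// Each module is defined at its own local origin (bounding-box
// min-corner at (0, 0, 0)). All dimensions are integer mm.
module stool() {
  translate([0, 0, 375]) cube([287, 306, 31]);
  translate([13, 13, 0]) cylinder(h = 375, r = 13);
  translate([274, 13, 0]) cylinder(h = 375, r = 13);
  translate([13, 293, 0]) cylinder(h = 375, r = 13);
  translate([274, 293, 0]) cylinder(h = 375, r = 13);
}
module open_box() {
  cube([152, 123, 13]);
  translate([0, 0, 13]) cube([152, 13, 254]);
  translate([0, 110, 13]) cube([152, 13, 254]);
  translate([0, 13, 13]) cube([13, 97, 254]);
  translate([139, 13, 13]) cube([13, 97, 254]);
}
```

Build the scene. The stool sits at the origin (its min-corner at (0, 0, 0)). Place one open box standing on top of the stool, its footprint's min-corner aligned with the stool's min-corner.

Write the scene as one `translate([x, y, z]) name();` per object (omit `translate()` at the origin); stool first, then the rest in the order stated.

stool();
translate([0, 0, 406]) open_box();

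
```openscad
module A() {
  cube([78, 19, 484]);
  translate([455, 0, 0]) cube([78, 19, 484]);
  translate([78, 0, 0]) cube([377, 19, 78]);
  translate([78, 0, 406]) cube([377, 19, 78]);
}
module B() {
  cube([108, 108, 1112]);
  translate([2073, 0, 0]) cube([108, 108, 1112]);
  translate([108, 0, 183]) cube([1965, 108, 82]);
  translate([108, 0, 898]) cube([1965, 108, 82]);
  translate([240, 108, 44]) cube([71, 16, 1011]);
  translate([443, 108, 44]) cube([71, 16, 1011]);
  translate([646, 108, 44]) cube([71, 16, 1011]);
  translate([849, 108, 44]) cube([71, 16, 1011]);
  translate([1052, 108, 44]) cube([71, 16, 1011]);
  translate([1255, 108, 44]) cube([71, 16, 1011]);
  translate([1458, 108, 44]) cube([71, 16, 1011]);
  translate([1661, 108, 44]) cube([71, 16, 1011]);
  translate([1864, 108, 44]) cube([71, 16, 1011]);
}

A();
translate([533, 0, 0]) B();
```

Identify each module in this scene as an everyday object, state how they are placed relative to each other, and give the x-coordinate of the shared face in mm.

The picture frame's +x face and the fence section's −x face are both at x = 533 mm.

A is a picture frame. B is a fence section. The fence section is against the picture frame's +x side, with their −y faces flush. The x-coordinate of the shared face is 533 mm.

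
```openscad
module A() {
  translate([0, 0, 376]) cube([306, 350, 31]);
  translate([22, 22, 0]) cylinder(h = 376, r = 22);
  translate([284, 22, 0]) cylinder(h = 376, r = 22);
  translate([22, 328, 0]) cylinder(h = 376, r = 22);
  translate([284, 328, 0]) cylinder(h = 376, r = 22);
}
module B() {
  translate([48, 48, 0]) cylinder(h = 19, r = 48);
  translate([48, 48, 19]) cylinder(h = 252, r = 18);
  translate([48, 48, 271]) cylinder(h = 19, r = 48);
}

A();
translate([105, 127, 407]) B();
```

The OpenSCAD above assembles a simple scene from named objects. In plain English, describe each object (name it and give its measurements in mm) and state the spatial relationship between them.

A is a simple wooden stool: a rectangular seat 306 mm (x) by 350 mm (y), 31 mm thick, top face at z = 407 mm, on four round legs, each 44 mm in diameter. The legs rest on z = 0, each leg's axis is inset half a diameter from the nearest pair of seat edges (so the leg's bounding box is flush with the corner).

B is a spool: two coaxial disc flanges of radius 48 mm and thickness 19 mm, joined by a core cylinder of radius 18 mm and height 252 mm. The lower flange rests on z = 0 and the three cylinders share a vertical axis.

The spool is on top of the stool, centred.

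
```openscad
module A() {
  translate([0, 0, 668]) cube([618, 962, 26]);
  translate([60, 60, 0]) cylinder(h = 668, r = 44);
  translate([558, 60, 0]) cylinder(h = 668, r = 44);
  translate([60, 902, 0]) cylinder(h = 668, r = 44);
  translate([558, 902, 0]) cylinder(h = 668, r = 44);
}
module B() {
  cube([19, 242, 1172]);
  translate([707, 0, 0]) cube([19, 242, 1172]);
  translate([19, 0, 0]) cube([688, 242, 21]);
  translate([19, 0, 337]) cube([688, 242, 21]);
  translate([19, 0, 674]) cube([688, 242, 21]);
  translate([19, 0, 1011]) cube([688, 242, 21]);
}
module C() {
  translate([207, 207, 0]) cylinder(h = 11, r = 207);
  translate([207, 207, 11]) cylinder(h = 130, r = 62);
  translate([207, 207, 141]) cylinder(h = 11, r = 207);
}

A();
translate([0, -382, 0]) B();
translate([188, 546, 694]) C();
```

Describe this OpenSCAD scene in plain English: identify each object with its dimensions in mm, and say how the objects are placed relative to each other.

A is a table: top 618 mm (x) × 962 mm (y), 26 mm thick, upper face at z = 694 mm, on four round legs of 88 mm diameter, each leg's bounding box inset 16 mm from the nearest pair of top edges, running from z = 0 to the bottom of the top.

B is a bookshelf 726 mm wide overall, 242 mm deep and 1172 mm tall. The two sides are 19 mm thick vertical panels. 4 horizontal shelves of 21 mm thickness span between the inner faces of the sides; the lowest shelf sits on the floor and shelves are stacked with a clear vertical gap of 316 mm between each pair.

C is a spool: two coaxial disc flanges of radius 207 mm and thickness 11 mm, joined by a core cylinder of radius 62 mm and height 130 mm. The lower flange rests on z = 0 and the three cylinders share a vertical axis.

The bookshelf is on the floor beside the table on its −y side. The spool is on top of the table.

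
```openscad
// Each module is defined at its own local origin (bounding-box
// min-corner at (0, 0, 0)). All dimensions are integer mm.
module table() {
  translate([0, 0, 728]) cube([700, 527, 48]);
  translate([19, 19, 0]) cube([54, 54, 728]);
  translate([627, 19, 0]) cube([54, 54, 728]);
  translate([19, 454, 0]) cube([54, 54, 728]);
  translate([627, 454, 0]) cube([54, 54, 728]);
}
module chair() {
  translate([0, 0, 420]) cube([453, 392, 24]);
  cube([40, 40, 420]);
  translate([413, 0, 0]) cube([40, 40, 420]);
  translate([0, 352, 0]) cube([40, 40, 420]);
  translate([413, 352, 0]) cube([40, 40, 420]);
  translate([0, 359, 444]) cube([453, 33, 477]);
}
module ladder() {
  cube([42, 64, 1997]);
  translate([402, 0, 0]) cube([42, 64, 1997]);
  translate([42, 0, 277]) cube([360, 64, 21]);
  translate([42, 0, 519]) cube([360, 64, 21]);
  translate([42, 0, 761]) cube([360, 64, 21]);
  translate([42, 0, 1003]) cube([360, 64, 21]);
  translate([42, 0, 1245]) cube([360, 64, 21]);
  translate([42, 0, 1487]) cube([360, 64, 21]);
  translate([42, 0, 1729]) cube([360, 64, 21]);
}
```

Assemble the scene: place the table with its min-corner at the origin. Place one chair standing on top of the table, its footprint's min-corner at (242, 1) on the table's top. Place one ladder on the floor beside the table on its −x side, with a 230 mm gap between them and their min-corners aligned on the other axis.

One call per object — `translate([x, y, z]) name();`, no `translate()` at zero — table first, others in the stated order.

table();
translate([242, 1, 776]) chair();
translate([-674, 0, 0]) ladder();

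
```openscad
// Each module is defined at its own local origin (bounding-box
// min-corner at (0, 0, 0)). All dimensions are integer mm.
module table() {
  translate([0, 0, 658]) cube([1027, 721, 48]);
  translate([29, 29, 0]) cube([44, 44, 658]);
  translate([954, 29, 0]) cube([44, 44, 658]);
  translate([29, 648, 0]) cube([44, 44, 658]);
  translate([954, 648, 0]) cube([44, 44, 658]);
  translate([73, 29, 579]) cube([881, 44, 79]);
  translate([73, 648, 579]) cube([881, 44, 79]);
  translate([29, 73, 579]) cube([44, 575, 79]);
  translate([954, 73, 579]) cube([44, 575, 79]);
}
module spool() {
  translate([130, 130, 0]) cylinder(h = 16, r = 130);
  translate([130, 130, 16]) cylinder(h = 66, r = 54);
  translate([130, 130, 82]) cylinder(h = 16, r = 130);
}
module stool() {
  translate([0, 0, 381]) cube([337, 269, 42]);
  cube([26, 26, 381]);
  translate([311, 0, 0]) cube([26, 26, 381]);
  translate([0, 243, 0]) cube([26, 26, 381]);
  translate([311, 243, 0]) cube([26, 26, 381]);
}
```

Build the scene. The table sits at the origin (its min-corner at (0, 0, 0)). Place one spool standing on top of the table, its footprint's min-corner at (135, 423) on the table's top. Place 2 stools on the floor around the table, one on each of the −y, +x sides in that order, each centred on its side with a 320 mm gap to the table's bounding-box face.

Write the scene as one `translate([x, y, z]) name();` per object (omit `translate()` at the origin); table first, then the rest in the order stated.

table();
translate([135, 423, 706]) spool();
translate([345, -589, 0]) stool();
translate([1347, 226, 0]) stool();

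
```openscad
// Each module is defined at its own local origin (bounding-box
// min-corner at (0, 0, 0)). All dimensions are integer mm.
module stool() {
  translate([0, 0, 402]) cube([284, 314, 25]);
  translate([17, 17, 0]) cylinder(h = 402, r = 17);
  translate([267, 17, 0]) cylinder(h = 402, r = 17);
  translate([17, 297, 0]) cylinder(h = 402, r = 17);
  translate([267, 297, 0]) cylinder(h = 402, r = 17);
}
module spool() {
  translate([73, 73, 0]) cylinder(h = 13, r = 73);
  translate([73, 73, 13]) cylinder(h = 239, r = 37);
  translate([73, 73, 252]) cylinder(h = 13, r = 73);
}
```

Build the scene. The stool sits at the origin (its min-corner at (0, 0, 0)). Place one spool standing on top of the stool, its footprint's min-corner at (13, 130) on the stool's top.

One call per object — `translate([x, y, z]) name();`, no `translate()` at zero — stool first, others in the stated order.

stool();
translate([13, 130, 427]) spool();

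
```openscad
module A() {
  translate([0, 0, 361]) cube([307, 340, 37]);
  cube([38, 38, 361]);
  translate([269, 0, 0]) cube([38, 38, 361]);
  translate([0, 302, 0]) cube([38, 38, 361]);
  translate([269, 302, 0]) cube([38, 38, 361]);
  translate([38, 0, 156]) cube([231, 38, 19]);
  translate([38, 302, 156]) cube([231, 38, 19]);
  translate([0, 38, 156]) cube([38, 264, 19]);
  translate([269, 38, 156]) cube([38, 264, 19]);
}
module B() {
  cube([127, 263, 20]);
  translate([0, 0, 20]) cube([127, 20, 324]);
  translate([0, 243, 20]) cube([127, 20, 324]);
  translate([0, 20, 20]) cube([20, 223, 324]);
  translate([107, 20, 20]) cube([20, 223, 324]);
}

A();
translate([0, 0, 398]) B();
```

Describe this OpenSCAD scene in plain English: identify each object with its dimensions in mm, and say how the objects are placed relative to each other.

A is a four-legged stool. The seat is 307×340 mm, 37 mm thick, top at z = 398 mm. It stands on four square legs, each 38×38 mm in cross-section, from z = 0 to the seat underside, each flush with a corner of the seat. Four stretchers, 38 mm wide and 19 mm tall, connect adjacent legs with their undersides at z = 156 mm, each running between the inner faces of the legs it joins and aligned with the legs' outer faces on the other axis.

B is an open-topped rectangular box: outside dimensions 127×263×344 mm, with a uniform wall and base thickness of 20 mm. The base is a full 127×263 slab on the floor; four walls sit on top of the base. The front and back walls (the −y and +y sides) span the full width; the two side walls fit between them.

The open box is on top of the stool.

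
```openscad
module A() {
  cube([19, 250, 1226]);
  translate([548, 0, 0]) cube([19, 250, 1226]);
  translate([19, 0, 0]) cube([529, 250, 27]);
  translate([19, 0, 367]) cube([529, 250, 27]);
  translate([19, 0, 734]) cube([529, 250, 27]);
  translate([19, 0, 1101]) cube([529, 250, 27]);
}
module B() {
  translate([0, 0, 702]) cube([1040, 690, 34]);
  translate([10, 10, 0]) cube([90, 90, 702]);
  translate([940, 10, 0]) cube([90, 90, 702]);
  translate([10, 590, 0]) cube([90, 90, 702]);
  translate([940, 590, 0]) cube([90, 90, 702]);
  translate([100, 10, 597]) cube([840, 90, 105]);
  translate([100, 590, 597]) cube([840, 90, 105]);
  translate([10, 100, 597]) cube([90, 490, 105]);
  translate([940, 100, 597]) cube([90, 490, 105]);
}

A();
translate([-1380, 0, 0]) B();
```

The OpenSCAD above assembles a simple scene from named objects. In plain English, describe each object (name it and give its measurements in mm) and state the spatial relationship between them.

A is a bookshelf 567 mm wide overall, 250 mm deep and 1226 mm tall. The two sides are 19 mm thick vertical panels. 4 horizontal shelves of 27 mm thickness span between the inner faces of the sides; the lowest shelf sits on the floor and shelves are stacked with a clear vertical gap of 340 mm between each pair.

B is a table with a 1040×690 mm rectangular top, 34 mm thick, top surface at z = 736 mm, supported by four 90×90 mm square legs, each inset 10 mm from the nearest pair of top edges, running from the floor. Four apron rails, 90 mm thick and 105 mm tall, run between adjacent legs with their top edges flush with the underside of the top and their outer faces flush with the legs' outer faces.

The table is on the floor beside the bookshelf on its −x side.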